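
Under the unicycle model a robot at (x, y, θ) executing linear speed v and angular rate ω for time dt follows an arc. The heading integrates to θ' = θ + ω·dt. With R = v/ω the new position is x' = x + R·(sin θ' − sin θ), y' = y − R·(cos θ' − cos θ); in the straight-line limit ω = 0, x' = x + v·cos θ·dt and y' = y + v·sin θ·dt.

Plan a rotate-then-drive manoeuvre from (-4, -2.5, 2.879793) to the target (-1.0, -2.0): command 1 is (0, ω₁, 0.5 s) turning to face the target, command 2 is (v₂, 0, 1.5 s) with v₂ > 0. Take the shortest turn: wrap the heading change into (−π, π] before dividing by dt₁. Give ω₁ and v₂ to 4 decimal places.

ω₁ = -5.4293, v₂ = 2.0276

heading to target = atan2(-2−-2.5, -1−-4) = 0.1651
Δθ = wrap(0.1651 − 2.8798) = -2.7146; ω₁ = Δθ/dt₁ = -5.4293
distance = √((-1−-4)² + (-2−-2.5)²) = 3.0414; v₂ = distance/dt₂ = 2.0276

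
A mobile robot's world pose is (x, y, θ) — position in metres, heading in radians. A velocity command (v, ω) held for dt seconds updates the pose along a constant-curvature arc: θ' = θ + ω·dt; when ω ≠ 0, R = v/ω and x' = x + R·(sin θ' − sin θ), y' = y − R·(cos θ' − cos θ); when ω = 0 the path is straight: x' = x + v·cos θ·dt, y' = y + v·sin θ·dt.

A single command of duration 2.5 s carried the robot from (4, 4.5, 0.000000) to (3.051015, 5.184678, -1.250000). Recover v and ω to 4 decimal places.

v = -0.5000, ω = -0.5000

Δθ = -1.250000 − 0.000000 = -1.250000
ω = Δθ/dt = -1.250000/2.5 = -0.5000
R = Δx/(sin θ' − sin θ) = 1.0000
v = R·ω = 1.0000·-0.5000 = -0.5000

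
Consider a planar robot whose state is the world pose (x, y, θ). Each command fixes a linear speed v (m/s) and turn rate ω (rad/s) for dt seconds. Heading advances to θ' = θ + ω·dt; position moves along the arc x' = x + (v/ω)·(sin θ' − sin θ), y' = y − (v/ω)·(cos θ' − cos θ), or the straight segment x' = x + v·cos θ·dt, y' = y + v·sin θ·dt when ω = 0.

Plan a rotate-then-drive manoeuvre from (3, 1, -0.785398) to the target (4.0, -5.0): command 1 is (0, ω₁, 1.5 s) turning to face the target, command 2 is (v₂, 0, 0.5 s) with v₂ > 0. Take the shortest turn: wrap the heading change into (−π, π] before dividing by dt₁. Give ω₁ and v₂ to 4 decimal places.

heading to target = atan2(-5−1, 4−3) = -1.4056
Δθ = wrap(-1.4056 − -0.7854) = -0.6202; ω₁ = Δθ/dt₁ = -0.4135
distance = √((4−3)² + (-5−1)²) = 6.0828; v₂ = distance/dt₂ = 12.1655

ω₁ = -0.4135, v₂ = 12.1655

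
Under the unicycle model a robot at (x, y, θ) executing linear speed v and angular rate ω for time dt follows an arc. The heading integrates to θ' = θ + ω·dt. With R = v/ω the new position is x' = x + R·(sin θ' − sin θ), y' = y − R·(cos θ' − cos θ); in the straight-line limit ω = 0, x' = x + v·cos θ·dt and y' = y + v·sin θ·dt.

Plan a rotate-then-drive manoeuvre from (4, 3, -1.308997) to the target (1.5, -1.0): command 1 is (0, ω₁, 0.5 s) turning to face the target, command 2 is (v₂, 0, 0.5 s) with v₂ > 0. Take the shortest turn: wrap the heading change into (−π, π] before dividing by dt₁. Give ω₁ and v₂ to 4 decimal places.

ω₁ = -1.6408, v₂ = 9.4340

heading to target = atan2(-1−3, 1.5−4) = -2.1294
Δθ = wrap(-2.1294 − -1.3090) = -0.8204; ω₁ = Δθ/dt₁ = -1.6408
distance = √((1.5−4)² + (-1−3)²) = 4.7170; v₂ = distance/dt₂ = 9.4340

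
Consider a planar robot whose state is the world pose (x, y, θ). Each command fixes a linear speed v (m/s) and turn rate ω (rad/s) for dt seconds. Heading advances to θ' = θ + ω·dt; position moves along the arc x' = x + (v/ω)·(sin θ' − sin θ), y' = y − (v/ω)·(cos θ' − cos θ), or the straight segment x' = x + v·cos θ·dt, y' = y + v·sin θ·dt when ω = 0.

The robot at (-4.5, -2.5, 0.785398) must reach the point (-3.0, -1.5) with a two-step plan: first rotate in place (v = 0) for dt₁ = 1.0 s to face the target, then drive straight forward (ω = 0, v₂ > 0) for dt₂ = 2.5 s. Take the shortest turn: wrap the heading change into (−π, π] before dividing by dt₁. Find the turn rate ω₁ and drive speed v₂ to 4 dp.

ω₁ = -0.1974, v₂ = 0.7211

heading to target = atan2(-1.5−-2.5, -3−-4.5) = 0.5880
Δθ = wrap(0.5880 − 0.7854) = -0.1974; ω₁ = Δθ/dt₁ = -0.1974
distance = √((-3−-4.5)² + (-1.5−-2.5)²) = 1.8028; v₂ = distance/dt₂ = 0.7211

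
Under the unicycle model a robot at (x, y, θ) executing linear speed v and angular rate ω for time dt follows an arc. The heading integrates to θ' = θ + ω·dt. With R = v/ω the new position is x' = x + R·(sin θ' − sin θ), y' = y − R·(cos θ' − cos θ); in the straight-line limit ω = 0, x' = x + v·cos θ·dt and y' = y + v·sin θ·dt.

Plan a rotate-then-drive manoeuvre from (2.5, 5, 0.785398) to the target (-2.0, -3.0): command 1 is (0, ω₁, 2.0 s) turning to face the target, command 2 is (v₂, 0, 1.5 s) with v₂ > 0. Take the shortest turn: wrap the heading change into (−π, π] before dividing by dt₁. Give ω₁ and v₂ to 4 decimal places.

heading to target = atan2(-3−5, -2−2.5) = -2.0832
Δθ = wrap(-2.0832 − 0.7854) = -2.8686; ω₁ = Δθ/dt₁ = -1.4343
distance = √((-2−2.5)² + (-3−5)²) = 9.1788; v₂ = distance/dt₂ = 6.1192

ω₁ = -1.4343, v₂ = 6.1192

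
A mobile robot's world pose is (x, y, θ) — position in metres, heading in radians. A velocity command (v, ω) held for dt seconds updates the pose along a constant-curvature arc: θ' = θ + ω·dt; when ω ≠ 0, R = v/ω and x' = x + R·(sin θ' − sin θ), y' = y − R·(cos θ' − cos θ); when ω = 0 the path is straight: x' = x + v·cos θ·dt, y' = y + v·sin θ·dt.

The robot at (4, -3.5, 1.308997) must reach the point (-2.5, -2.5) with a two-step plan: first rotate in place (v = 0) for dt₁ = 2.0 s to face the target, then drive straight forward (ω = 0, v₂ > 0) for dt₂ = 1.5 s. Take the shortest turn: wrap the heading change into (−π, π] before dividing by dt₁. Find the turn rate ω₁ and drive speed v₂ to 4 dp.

heading to target = atan2(-2.5−-3.5, -2.5−4) = 2.9889
Δθ = wrap(2.9889 − 1.3090) = 1.6799; ω₁ = Δθ/dt₁ = 0.8400
distance = √((-2.5−4)² + (-2.5−-3.5)²) = 6.5765; v₂ = distance/dt₂ = 4.3843

ω₁ = 0.8400, v₂ = 4.3843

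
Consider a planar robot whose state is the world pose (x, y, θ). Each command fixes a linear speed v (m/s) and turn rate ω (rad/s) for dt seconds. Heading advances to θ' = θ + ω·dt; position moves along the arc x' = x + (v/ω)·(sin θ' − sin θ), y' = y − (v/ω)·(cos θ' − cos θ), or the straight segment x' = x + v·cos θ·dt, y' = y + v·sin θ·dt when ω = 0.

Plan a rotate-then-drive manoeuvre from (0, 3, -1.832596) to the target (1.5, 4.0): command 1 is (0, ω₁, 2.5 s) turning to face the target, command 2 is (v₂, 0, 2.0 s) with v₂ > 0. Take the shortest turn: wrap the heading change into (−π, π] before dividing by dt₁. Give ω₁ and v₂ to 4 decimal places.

heading to target = atan2(4−3, 1.5−0) = 0.5880
Δθ = wrap(0.5880 − -1.8326) = 2.4206; ω₁ = Δθ/dt₁ = 0.9682
distance = √((1.5−0)² + (4−3)²) = 1.8028; v₂ = distance/dt₂ = 0.9014

ω₁ = 0.9682, v₂ = 0.9014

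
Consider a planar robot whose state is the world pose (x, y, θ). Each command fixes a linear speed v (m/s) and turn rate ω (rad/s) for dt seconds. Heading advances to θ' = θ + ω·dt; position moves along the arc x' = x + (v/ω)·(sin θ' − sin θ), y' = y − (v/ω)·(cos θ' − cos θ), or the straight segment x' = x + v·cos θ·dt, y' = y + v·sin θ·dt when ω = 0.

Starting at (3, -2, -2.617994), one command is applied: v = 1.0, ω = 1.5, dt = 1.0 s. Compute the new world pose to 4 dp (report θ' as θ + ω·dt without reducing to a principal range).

(2.7339, -2.8690, -1.1180)

θ' = -2.6180 + 1.5·1.0 = -1.1180
R = v/ω = 1.0/1.5 = 0.6667
x' = 3 + 0.6667·(sin -1.1180 − sin -2.6180) = 2.7339
y' = -2 − 0.6667·(cos -1.1180 − cos -2.6180) = -2.8690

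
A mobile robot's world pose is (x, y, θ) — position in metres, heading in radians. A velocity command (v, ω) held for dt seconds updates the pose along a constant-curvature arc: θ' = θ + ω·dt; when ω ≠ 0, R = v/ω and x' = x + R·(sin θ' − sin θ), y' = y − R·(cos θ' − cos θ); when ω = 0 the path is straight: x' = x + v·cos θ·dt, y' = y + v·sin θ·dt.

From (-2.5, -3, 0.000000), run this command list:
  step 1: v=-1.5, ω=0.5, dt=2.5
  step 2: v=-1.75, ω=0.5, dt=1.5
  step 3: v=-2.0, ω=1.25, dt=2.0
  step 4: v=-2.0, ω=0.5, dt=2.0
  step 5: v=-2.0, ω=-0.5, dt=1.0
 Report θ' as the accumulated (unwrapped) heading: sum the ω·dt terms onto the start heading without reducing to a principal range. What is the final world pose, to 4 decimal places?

step 1: θ'=1.2500 (R=-3.0000) → pose (-5.3470, -5.0540, 1.2500)
step 2: θ'=2.0000 (R=-3.5000) → pose (-5.2080, -7.6142, 2.0000)
step 3: θ'=4.5000 (R=-1.6000) → pose (-2.1891, -7.2856, 4.5000)
step 4: θ'=5.5000 (R=-4.0000) → pose (-3.2771, -3.6078, 5.5000)
step 5: θ'=5.0000 (R=4.0000) → pose (-4.2906, -1.9077, 5.0000)

(-4.2906, -1.9077, 5.0000)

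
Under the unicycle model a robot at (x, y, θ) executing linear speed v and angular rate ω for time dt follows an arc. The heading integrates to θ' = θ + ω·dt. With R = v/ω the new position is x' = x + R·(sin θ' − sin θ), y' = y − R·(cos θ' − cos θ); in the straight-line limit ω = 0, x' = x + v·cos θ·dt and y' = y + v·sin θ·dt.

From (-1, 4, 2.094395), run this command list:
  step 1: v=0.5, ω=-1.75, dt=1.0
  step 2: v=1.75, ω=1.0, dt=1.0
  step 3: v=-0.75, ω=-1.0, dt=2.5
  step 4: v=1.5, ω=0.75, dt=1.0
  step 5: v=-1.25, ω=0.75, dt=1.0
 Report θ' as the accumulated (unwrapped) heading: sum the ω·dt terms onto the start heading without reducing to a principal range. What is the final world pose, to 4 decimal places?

(-1.3311, 4.5384, 0.3444)

step 1: θ'=0.3444 (R=-0.2857) → pose (-0.8490, 4.4118, 0.3444)
step 2: θ'=1.3444 (R=1.7500) → pose (0.2655, 5.6662, 1.3444)
step 3: θ'=-1.1556 (R=0.7500) → pose (-1.1517, 5.5320, -1.1556)
step 4: θ'=-0.4056 (R=2.0000) → pose (-0.1107, 4.5010, -0.4056)
step 5: θ'=0.3444 (R=-1.6667) → pose (-1.3311, 4.5384, 0.3444)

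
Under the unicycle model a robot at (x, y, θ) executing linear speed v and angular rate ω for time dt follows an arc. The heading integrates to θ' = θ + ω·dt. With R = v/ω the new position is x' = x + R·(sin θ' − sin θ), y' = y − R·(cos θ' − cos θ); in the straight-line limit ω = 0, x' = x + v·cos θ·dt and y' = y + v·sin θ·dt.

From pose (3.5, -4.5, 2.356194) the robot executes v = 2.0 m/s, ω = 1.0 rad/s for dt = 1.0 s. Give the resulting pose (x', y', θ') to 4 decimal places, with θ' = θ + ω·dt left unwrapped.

θ' = 2.3562 + 1.0·1.0 = 3.3562
R = v/ω = 2.0/1.0 = 2.0000
x' = 3.5 + 2.0000·(sin 3.3562 − sin 2.3562) = 1.6599
y' = -4.5 − 2.0000·(cos 3.3562 − cos 2.3562) = -3.9601

(1.6599, -3.9601, 3.3562)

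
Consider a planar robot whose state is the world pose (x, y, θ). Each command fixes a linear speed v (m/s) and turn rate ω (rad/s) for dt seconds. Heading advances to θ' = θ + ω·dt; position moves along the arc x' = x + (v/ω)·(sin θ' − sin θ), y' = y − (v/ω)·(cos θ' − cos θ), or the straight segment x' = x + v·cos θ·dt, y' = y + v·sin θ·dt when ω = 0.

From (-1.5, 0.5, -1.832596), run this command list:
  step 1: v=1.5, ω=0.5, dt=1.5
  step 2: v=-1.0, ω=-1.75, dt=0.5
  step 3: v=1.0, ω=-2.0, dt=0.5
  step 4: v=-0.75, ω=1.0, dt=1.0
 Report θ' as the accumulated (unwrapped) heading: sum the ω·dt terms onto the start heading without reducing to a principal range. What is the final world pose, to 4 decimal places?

(-1.0905, -1.0485, -1.9576)

step 1: θ'=-1.0826 (R=3.0000) → pose (-1.2518, -1.6836, -1.0826)
step 2: θ'=-1.9576 (R=0.5714) → pose (-1.2763, -1.2000, -1.9576)
step 3: θ'=-2.9576 (R=-0.5000) → pose (-1.6479, -1.5029, -2.9576)
step 4: θ'=-1.9576 (R=-0.7500) → pose (-1.0905, -1.0485, -1.9576)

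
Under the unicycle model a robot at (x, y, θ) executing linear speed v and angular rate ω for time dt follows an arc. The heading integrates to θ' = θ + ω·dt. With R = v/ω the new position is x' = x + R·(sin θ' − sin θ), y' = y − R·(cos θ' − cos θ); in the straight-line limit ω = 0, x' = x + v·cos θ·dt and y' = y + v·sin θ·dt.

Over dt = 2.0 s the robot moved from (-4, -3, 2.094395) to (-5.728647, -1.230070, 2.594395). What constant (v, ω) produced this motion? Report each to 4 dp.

v = 1.2500, ω = 0.2500

Δθ = 2.594395 − 2.094395 = 0.500000
ω = Δθ/dt = 0.500000/2.0 = 0.2500
R = −Δy/(cos θ' − cos θ) = 5.0000
v = R·ω = 5.0000·0.2500 = 1.2500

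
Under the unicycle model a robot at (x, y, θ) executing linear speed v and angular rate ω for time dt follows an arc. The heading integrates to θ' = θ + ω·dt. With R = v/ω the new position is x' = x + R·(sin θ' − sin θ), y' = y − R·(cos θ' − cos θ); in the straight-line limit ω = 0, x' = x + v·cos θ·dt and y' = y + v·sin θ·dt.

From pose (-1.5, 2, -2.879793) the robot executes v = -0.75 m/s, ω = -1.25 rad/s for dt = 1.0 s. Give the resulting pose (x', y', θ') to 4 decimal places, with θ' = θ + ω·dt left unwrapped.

(-0.8437, 1.7506, -4.1298)

θ' = -2.8798 + -1.25·1.0 = -4.1298
R = v/ω = -0.75/-1.25 = 0.6000
x' = -1.5 + 0.6000·(sin -4.1298 − sin -2.8798) = -0.8437
y' = 2 − 0.6000·(cos -4.1298 − cos -2.8798) = 1.7506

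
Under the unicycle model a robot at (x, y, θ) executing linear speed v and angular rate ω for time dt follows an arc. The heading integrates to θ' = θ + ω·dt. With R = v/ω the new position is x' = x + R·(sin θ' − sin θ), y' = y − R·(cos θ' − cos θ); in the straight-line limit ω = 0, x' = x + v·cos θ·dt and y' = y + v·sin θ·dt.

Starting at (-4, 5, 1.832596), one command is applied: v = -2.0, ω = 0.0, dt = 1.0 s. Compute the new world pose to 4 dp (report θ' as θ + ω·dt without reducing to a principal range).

θ' = 1.8326 + 0.0·1.0 = 1.8326
ω = 0 → straight: x' = -4 + -2.0·cos(1.8326)·1.0 = -3.4824
y' = 5 + -2.0·sin(1.8326)·1.0 = 3.0681

(-3.4824, 3.0681, 1.8326)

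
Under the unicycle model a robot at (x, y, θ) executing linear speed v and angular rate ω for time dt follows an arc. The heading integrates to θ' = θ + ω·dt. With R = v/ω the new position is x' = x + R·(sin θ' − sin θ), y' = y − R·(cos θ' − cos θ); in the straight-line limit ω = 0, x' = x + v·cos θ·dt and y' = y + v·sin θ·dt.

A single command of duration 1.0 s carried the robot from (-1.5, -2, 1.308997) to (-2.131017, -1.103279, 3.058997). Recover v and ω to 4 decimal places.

Δθ = 3.058997 − 1.308997 = 1.750000
ω = Δθ/dt = 1.750000/1.0 = 1.7500
R = −Δy/(cos θ' − cos θ) = 0.7143
v = R·ω = 0.7143·1.7500 = 1.2500

v = 1.2500, ω = 1.7500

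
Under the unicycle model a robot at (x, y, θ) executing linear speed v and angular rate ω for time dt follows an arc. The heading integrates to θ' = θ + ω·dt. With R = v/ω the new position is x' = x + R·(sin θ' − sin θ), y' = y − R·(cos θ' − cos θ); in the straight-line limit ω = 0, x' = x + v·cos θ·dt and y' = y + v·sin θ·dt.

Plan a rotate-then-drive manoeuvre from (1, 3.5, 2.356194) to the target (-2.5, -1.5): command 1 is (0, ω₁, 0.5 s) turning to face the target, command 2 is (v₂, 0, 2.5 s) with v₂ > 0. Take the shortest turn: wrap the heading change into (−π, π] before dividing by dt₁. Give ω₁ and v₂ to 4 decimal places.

heading to target = atan2(-1.5−3.5, -2.5−1) = -2.1815
Δθ = wrap(-2.1815 − 2.3562) = 1.7455; ω₁ = Δθ/dt₁ = 3.4909
distance = √((-2.5−1)² + (-1.5−3.5)²) = 6.1033; v₂ = distance/dt₂ = 2.4413

ω₁ = 3.4909, v₂ = 2.4413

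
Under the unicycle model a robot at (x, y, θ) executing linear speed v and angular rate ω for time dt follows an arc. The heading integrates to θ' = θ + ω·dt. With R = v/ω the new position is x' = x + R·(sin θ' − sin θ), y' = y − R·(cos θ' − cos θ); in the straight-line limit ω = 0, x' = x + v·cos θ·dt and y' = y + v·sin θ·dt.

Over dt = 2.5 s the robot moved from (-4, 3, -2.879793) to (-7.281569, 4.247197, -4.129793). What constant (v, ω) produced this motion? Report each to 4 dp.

v = 1.5000, ω = -0.5000

Δθ = -4.129793 − -2.879793 = -1.250000
ω = Δθ/dt = -1.250000/2.5 = -0.5000
R = Δx/(sin θ' − sin θ) = -3.0000
v = R·ω = -3.0000·-0.5000 = 1.5000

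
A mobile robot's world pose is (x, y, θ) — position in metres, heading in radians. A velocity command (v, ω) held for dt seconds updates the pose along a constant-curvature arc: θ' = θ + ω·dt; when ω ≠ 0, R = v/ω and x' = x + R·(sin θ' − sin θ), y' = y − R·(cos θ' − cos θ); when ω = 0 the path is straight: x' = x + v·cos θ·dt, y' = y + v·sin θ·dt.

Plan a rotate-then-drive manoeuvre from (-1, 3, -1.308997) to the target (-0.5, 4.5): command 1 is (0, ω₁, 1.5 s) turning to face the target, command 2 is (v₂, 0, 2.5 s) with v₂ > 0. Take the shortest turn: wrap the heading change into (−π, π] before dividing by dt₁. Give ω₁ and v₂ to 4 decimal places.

heading to target = atan2(4.5−3, -0.5−-1) = 1.2490
Δθ = wrap(1.2490 − -1.3090) = 2.5580; ω₁ = Δθ/dt₁ = 1.7054
distance = √((-0.5−-1)² + (4.5−3)²) = 1.5811; v₂ = distance/dt₂ = 0.6325

ω₁ = 1.7054, v₂ = 0.6325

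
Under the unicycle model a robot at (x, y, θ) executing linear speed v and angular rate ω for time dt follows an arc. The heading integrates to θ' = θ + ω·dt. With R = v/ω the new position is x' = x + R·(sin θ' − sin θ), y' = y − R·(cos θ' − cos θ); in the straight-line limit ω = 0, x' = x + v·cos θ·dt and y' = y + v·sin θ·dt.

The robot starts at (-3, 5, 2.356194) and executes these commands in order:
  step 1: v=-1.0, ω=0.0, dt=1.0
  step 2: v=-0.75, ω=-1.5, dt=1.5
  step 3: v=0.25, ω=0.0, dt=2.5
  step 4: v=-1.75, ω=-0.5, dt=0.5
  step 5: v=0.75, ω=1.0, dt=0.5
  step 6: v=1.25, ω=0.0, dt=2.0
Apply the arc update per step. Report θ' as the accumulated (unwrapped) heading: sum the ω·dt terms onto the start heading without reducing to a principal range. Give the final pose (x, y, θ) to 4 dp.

(-0.1324, 4.4359, 0.3562)

step 1: θ'=2.3562 (straight) → pose (-2.2929, 4.2929, 2.3562)
step 2: θ'=0.1062 (R=0.5000) → pose (-2.5934, 3.4422, 0.1062)
step 3: θ'=0.1062 (straight) → pose (-1.9720, 3.5084, 0.1062)
step 4: θ'=-0.1438 (R=3.5000) → pose (-2.8445, 3.5248, -0.1438)
step 5: θ'=0.3562 (R=0.7500) → pose (-2.4755, 3.5641, 0.3562)
step 6: θ'=0.3562 (straight) → pose (-0.1324, 4.4359, 0.3562)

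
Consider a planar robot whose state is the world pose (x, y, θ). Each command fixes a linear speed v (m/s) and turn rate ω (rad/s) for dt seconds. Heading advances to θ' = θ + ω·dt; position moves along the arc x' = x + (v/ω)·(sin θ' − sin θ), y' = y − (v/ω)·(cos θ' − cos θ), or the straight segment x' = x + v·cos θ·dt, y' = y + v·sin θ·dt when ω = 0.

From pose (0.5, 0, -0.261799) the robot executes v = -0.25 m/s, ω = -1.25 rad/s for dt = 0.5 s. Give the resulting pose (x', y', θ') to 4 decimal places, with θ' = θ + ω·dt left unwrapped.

(0.3968, 0.0668, -0.8868)

θ' = -0.2618 + -1.25·0.5 = -0.8868
R = v/ω = -0.25/-1.25 = 0.2000
x' = 0.5 + 0.2000·(sin -0.8868 − sin -0.2618) = 0.3968
y' = 0 − 0.2000·(cos -0.8868 − cos -0.2618) = 0.0668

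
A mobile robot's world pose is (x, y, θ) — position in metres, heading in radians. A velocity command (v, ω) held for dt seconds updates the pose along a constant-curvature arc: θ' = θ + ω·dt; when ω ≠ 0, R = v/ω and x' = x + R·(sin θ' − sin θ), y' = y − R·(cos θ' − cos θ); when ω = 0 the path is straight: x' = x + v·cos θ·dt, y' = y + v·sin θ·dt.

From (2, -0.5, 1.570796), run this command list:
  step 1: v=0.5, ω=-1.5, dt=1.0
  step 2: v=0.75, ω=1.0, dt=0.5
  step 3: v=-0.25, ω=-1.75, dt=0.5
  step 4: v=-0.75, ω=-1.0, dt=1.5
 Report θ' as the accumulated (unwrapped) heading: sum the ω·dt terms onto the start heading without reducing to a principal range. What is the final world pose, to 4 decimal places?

(2.0369, 0.8225, -1.8042)

step 1: θ'=0.0708 (R=-0.3333) → pose (2.3098, -0.1675, 0.0708)
step 2: θ'=0.5708 (R=0.7500) → pose (2.6619, -0.0505, 0.5708)
step 3: θ'=-0.3042 (R=0.1429) → pose (2.5420, -0.0666, -0.3042)
step 4: θ'=-1.8042 (R=0.7500) → pose (2.0369, 0.8225, -1.8042)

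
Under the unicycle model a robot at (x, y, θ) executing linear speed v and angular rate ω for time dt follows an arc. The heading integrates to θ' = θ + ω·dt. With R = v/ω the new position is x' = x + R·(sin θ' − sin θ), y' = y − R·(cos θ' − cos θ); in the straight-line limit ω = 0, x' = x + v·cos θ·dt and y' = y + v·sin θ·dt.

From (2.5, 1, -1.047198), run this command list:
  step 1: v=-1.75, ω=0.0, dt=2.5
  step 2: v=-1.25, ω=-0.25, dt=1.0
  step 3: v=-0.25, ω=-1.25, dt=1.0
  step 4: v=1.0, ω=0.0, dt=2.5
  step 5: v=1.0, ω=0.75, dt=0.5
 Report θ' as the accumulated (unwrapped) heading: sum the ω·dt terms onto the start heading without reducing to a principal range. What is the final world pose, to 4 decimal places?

(-2.5148, 4.4073, -2.1722)

step 1: θ'=-1.0472 (straight) → pose (0.3125, 4.7889, -1.0472)
step 2: θ'=-1.2972 (R=5.0000) → pose (-0.1714, 5.9379, -1.2972)
step 3: θ'=-2.5472 (R=0.2000) → pose (-0.0908, 6.1576, -2.5472)
step 4: θ'=-2.5472 (straight) → pose (-2.1621, 4.7576, -2.5472)
step 5: θ'=-2.1722 (R=1.3333) → pose (-2.5148, 4.4073, -2.1722)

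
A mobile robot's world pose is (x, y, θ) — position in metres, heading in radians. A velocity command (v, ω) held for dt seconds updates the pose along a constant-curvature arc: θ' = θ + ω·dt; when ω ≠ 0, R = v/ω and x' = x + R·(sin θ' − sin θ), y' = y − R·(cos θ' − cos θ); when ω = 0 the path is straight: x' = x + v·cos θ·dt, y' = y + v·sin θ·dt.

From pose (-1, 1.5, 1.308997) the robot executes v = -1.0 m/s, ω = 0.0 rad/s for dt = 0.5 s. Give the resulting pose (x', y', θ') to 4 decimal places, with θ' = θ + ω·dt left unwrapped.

θ' = 1.3090 + 0.0·0.5 = 1.3090
ω = 0 → straight: x' = -1 + -1.0·cos(1.3090)·0.5 = -1.1294
y' = 1.5 + -1.0·sin(1.3090)·0.5 = 1.0170

(-1.1294, 1.0170, 1.3090)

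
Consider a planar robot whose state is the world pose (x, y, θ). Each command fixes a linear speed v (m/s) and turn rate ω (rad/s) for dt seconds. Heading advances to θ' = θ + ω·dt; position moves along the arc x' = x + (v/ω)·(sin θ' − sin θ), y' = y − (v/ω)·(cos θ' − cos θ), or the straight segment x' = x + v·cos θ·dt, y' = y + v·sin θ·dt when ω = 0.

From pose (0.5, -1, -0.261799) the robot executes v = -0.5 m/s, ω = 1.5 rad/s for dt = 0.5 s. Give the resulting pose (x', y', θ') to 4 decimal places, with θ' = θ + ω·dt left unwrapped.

(0.2574, -1.0276, 0.4882)

θ' = -0.2618 + 1.5·0.5 = 0.4882
R = v/ω = -0.5/1.5 = -0.3333
x' = 0.5 + -0.3333·(sin 0.4882 − sin -0.2618) = 0.2574
y' = -1 − -0.3333·(cos 0.4882 − cos -0.2618) = -1.0276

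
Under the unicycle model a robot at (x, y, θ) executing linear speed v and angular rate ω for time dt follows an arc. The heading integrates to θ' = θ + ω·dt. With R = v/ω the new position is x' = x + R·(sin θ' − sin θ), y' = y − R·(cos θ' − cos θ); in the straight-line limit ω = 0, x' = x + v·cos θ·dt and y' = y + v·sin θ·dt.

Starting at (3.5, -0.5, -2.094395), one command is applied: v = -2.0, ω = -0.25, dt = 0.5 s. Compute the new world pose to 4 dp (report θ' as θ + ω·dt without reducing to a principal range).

θ' = -2.0944 + -0.25·0.5 = -2.2194
R = v/ω = -2.0/-0.25 = 8.0000
x' = 3.5 + 8.0000·(sin -2.2194 − sin -2.0944) = 4.0528
y' = -0.5 − 8.0000·(cos -2.2194 − cos -2.0944) = 0.3326

(4.0528, 0.3326, -2.2194)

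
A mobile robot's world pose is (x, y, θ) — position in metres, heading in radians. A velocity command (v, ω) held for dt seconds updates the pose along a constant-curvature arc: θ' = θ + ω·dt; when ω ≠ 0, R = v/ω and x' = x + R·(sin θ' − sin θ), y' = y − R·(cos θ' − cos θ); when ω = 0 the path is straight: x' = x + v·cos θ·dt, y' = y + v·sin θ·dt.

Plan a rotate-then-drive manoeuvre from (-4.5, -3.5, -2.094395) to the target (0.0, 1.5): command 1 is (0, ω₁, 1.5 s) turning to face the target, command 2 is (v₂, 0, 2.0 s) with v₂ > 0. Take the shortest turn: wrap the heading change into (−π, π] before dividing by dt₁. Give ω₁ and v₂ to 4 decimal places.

ω₁ = 1.9549, v₂ = 3.3634

heading to target = atan2(1.5−-3.5, 0−-4.5) = 0.8380
Δθ = wrap(0.8380 − -2.0944) = 2.9324; ω₁ = Δθ/dt₁ = 1.9549
distance = √((0−-4.5)² + (1.5−-3.5)²) = 6.7268; v₂ = distance/dt₂ = 3.3634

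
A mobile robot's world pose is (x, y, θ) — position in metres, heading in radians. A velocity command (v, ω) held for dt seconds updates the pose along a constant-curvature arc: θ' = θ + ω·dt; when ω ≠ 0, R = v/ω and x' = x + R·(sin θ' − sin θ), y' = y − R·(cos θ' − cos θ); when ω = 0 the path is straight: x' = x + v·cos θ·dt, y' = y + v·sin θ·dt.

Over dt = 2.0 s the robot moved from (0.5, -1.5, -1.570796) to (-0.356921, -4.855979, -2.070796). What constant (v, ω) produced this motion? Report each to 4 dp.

v = 1.7500, ω = -0.2500

Δθ = -2.070796 − -1.570796 = -0.500000
ω = Δθ/dt = -0.500000/2.0 = -0.2500
R = −Δy/(cos θ' − cos θ) = -7.0000
v = R·ω = -7.0000·-0.2500 = 1.7500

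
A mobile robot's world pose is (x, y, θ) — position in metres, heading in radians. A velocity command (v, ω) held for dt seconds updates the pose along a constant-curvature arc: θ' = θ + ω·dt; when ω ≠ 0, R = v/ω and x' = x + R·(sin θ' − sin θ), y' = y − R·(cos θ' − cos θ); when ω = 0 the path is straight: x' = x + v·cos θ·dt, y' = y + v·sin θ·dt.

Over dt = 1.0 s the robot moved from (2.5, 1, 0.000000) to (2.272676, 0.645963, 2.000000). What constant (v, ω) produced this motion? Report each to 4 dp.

v = -0.5000, ω = 2.0000

Δθ = 2.000000 − 0.000000 = 2.000000
ω = Δθ/dt = 2.000000/1.0 = 2.0000
R = −Δy/(cos θ' − cos θ) = -0.2500
v = R·ω = -0.2500·2.0000 = -0.5000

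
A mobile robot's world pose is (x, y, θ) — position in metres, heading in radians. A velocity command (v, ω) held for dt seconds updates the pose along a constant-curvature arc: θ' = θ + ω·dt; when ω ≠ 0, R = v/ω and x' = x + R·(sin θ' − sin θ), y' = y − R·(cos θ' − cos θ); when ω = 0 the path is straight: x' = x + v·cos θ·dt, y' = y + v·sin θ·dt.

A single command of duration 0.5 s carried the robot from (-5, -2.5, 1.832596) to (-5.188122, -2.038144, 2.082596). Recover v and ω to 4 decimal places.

v = 1.0000, ω = 0.5000

Δθ = 2.082596 − 1.832596 = 0.250000
ω = Δθ/dt = 0.250000/0.5 = 0.5000
R = −Δy/(cos θ' − cos θ) = 2.0000
v = R·ω = 2.0000·0.5000 = 1.0000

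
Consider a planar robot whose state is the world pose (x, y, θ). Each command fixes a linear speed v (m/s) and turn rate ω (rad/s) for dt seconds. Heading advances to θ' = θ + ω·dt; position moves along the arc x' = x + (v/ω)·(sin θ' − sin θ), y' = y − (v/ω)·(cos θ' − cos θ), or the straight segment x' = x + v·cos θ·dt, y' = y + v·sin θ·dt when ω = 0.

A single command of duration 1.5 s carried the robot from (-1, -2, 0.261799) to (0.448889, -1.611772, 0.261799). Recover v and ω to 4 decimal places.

v = 1.0000, ω = 0.0000

Δθ = 0.261799 − 0.261799 = 0.000000
ω = Δθ/dt = 0.000000/1.5 = 0.0000
ω = 0 → v = (Δx·cos θ + Δy·sin θ)/dt = 1.0000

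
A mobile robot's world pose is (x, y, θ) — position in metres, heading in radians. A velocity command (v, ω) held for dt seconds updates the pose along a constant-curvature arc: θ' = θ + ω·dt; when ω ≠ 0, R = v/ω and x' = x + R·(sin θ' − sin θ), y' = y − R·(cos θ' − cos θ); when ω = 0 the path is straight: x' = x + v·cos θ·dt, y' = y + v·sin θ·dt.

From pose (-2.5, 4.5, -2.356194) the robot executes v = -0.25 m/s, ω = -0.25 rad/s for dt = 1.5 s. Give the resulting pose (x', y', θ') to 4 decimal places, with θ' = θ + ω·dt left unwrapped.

θ' = -2.3562 + -0.25·1.5 = -2.7312
R = v/ω = -0.25/-0.25 = 1.0000
x' = -2.5 + 1.0000·(sin -2.7312 − sin -2.3562) = -2.1919
y' = 4.5 − 1.0000·(cos -2.7312 − cos -2.3562) = 4.7099

(-2.1919, 4.7099, -2.7312)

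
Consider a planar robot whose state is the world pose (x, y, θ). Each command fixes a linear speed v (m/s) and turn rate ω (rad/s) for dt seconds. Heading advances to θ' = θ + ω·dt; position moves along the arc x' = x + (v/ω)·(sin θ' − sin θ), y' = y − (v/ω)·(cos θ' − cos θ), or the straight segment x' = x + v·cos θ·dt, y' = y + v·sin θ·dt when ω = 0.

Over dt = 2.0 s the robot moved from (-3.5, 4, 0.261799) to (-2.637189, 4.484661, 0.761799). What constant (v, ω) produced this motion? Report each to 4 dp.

v = 0.5000, ω = 0.2500

Δθ = 0.761799 − 0.261799 = 0.500000
ω = Δθ/dt = 0.500000/2.0 = 0.2500
R = Δx/(sin θ' − sin θ) = 2.0000
v = R·ω = 2.0000·0.2500 = 0.5000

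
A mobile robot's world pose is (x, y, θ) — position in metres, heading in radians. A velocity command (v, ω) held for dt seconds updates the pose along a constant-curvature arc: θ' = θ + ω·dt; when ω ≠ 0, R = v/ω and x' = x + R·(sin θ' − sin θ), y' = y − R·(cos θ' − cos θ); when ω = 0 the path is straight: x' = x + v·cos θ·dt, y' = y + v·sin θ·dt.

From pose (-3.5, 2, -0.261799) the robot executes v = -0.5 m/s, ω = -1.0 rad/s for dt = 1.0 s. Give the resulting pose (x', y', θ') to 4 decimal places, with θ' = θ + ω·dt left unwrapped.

(-3.8469, 2.3309, -1.2618)

θ' = -0.2618 + -1.0·1.0 = -1.2618
R = v/ω = -0.5/-1.0 = 0.5000
x' = -3.5 + 0.5000·(sin -1.2618 − sin -0.2618) = -3.8469
y' = 2 − 0.5000·(cos -1.2618 − cos -0.2618) = 2.3309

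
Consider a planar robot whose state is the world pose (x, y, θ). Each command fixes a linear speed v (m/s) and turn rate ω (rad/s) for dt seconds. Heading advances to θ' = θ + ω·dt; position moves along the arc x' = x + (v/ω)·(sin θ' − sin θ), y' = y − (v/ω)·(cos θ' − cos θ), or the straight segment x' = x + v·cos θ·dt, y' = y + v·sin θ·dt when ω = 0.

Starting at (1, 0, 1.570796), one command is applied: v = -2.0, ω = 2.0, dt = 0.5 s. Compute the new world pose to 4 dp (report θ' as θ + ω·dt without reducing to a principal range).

(1.4597, -0.8415, 2.5708)

θ' = 1.5708 + 2.0·0.5 = 2.5708
R = v/ω = -2.0/2.0 = -1.0000
x' = 1 + -1.0000·(sin 2.5708 − sin 1.5708) = 1.4597
y' = 0 − -1.0000·(cos 2.5708 − cos 1.5708) = -0.8415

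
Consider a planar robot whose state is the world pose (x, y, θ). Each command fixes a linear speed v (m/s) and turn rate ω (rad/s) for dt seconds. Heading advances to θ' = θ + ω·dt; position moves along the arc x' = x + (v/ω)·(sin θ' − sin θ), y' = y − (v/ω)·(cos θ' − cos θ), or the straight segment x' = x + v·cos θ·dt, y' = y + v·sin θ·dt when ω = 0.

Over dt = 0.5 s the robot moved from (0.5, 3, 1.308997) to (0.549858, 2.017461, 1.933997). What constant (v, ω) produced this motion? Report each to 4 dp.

Δθ = 1.933997 − 1.308997 = 0.625000
ω = Δθ/dt = 0.625000/0.5 = 1.2500
R = −Δy/(cos θ' − cos θ) = -1.6000
v = R·ω = -1.6000·1.2500 = -2.0000

v = -2.0000, ω = 1.2500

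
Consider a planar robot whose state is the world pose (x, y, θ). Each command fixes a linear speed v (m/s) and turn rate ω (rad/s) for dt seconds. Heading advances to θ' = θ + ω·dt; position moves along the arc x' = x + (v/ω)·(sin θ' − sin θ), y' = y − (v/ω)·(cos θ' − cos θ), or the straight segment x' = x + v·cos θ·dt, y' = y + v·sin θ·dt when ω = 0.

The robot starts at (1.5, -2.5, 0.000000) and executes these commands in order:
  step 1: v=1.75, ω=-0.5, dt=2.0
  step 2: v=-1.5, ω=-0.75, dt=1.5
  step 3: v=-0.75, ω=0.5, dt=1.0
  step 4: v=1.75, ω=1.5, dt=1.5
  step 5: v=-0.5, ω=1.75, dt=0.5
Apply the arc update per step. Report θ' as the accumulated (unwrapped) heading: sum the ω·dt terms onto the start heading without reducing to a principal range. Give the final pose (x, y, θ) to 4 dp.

(6.3795, -2.4885, 1.5000)

step 1: θ'=-1.0000 (R=-3.5000) → pose (4.4451, -4.1089, -1.0000)
step 2: θ'=-2.1250 (R=2.0000) → pose (4.4275, -1.9758, -2.1250)
step 3: θ'=-1.6250 (R=-1.5000) → pose (4.6498, -1.2677, -1.6250)
step 4: θ'=0.6250 (R=1.1667) → pose (6.4973, -2.2770, 0.6250)
step 5: θ'=1.5000 (R=-0.2857) → pose (6.3795, -2.4885, 1.5000)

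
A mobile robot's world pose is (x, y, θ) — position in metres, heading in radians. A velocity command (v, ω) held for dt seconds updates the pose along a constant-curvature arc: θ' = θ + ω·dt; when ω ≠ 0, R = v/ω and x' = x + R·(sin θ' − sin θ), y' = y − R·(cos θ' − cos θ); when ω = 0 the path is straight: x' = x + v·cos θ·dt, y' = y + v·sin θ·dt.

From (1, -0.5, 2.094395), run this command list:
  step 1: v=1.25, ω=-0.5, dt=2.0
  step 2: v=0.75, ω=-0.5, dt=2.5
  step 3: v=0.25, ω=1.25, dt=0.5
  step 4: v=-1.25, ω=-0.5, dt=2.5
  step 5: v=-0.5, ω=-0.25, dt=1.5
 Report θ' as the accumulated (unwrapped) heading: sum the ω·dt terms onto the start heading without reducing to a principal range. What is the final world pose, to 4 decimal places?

(-0.6825, 3.7773, -1.1556)

step 1: θ'=1.0944 (R=-2.5000) → pose (0.9434, 1.8965, 1.0944)
step 2: θ'=-0.1556 (R=-1.5000) → pose (2.5089, 2.6905, -0.1556)
step 3: θ'=0.4694 (R=0.2000) → pose (2.6303, 2.7097, 0.4694)
step 4: θ'=-0.7806 (R=2.5000) → pose (-0.2598, 3.1631, -0.7806)
step 5: θ'=-1.1556 (R=2.0000) → pose (-0.6825, 3.7773, -1.1556)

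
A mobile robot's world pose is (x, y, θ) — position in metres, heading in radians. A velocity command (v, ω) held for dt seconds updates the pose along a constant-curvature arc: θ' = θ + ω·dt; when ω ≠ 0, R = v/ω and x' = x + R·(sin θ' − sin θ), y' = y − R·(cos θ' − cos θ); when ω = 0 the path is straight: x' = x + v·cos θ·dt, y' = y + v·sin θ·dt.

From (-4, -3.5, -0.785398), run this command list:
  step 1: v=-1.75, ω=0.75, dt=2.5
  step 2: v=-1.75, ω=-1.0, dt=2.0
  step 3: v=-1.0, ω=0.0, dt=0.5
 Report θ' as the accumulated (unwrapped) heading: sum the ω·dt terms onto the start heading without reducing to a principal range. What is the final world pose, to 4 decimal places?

step 1: θ'=1.0896 (R=-2.3333) → pose (-7.7183, -4.0700, 1.0896)
step 2: θ'=-0.9104 (R=1.7500) → pose (-10.6516, -4.3335, -0.9104)
step 3: θ'=-0.9104 (straight) → pose (-10.9583, -3.9386, -0.9104)

(-10.9583, -3.9386, -0.9104)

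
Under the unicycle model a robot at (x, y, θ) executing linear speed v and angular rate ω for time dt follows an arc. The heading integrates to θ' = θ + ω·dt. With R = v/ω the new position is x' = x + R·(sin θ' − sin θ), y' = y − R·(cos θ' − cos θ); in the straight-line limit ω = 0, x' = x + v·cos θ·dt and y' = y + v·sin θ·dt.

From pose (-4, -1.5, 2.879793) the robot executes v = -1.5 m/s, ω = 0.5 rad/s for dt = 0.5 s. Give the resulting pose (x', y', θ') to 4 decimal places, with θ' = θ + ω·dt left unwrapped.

(-3.2589, -1.6020, 3.1298)

θ' = 2.8798 + 0.5·0.5 = 3.1298
R = v/ω = -1.5/0.5 = -3.0000
x' = -4 + -3.0000·(sin 3.1298 − sin 2.8798) = -3.2589
y' = -1.5 − -3.0000·(cos 3.1298 − cos 2.8798) = -1.6020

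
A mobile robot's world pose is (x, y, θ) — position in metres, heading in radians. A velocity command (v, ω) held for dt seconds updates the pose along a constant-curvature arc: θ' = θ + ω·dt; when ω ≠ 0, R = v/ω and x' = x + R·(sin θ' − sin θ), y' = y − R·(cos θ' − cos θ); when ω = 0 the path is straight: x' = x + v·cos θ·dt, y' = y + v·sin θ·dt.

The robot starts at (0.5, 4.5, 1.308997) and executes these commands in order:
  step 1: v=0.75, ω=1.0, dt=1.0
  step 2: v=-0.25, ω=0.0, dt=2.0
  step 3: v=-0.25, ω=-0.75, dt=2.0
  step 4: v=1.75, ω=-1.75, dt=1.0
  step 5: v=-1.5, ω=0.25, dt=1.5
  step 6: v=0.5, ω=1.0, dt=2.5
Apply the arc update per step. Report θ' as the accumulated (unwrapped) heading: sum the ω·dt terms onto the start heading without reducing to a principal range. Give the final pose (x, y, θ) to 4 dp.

step 1: θ'=2.3090 (R=0.7500) → pose (0.3303, 5.1988, 2.3090)
step 2: θ'=2.3090 (straight) → pose (0.6668, 4.8290, 2.3090)
step 3: θ'=0.8090 (R=0.3333) → pose (0.6614, 4.3746, 0.8090)
step 4: θ'=-0.9410 (R=-1.0000) → pose (2.1932, 4.2734, -0.9410)
step 5: θ'=-0.5660 (R=-6.0000) → pose (0.5619, 5.8038, -0.5660)
step 6: θ'=1.9340 (R=0.5000) → pose (1.2974, 6.4035, 1.9340)

(1.2974, 6.4035, 1.9340)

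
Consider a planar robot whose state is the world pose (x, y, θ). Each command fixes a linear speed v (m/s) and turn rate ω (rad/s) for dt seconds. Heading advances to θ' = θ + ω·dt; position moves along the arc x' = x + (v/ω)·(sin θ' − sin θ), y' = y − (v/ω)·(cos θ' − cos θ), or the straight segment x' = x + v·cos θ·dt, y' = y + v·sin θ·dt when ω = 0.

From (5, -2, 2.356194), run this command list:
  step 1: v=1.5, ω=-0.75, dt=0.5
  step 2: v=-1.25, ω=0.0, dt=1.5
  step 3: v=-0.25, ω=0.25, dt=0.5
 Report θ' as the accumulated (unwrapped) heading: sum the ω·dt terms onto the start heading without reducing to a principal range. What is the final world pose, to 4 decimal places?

(5.3853, -3.2142, 2.1062)

step 1: θ'=1.9812 (R=-2.0000) → pose (4.5803, -1.3837, 1.9812)
step 2: θ'=1.9812 (straight) → pose (5.3284, -3.1030, 1.9812)
step 3: θ'=2.1062 (R=-1.0000) → pose (5.3853, -3.2142, 2.1062)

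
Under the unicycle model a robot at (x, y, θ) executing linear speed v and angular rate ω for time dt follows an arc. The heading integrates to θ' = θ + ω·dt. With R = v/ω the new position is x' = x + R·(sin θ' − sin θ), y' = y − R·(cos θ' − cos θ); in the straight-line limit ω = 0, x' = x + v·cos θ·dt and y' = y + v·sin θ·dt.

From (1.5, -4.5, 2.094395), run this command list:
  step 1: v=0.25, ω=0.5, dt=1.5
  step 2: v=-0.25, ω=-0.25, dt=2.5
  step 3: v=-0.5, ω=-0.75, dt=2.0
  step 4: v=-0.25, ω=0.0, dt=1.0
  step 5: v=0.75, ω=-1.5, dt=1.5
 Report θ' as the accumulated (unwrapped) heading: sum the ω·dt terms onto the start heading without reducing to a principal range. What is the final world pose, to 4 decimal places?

(2.2665, -6.0489, -1.5306)

step 1: θ'=2.8444 (R=0.5000) → pose (1.2134, -4.2719, 2.8444)
step 2: θ'=2.2194 (R=1.0000) → pose (1.7175, -4.6240, 2.2194)
step 3: θ'=0.7194 (R=0.6667) → pose (1.6255, -5.5282, 0.7194)
step 4: θ'=0.7194 (straight) → pose (1.4374, -5.6929, 0.7194)
step 5: θ'=-1.5306 (R=-0.5000) → pose (2.2665, -6.0489, -1.5306)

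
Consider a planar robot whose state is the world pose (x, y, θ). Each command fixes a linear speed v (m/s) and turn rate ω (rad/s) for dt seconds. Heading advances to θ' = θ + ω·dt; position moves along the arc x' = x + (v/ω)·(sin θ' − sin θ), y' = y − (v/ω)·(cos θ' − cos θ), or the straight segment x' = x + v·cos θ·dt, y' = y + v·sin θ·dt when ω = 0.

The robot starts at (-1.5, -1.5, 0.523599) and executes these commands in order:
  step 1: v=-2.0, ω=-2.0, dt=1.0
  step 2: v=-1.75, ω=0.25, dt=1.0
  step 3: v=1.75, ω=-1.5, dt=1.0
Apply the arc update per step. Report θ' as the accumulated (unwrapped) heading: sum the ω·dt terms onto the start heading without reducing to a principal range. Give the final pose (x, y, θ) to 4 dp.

step 1: θ'=-1.4764 (R=1.0000) → pose (-2.9955, -0.7282, -1.4764)
step 2: θ'=-1.2264 (R=-7.0000) → pose (-3.3754, 0.9754, -1.2264)
step 3: θ'=-2.7264 (R=-1.1667) → pose (-4.0030, -0.4861, -2.7264)

(-4.0030, -0.4861, -2.7264)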